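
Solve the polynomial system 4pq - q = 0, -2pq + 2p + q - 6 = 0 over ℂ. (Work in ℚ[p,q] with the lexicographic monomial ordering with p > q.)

Compute a lex Gröbner basis by Buchberger's algorithm.
f_1 = 4pq - q, LT = pq.
f_2 = -2pq + 2p + q - 6, LT = pq.

S(f_1,f_2): lcm = pq. S = p + ¼q - 3.
  leading term p: no divisor's leading term divides it; move p to the remainder.
  leading term q: no divisor's leading term divides it; move ¼q to the remainder.
  leading term 1: no divisor's leading term divides it; move -3 to the remainder.
  remainder p + ¼q - 3 ≠ 0; add h_3 = p + ¼q - 3 to the basis.

S(f_1,h_3): lcm = pq. S = -¼q² + 11/4q.
  leading term q²: no divisor's leading term divides it; move -¼q² to the remainder.
  leading term q: no divisor's leading term divides it; move 11/4q to the remainder.
  remainder -¼q² + 11/4q ≠ 0; add h_4 = -¼q² + 11/4q to the basis.

S(f_2,h_3): lcm = pq. S = -p - ¼q² + 5/2q + 3.
  leading term p: subtract (-1)·h_3 from -p - ¼q² + 5/2q + 3 → -¼q² + 11/4q
  leading term q²: subtract (1)·h_4 from -¼q² + 11/4q → 0
  remainder 0.

S(f_1,h_4): lcm = pq². S = 11pq - ¼q².
  leading term pq: subtract (11/4)·f_1 from 11pq - ¼q² → -¼q² + 11/4q
  leading term q²: subtract (1)·h_4 from -¼q² + 11/4q → 0
  remainder 0.

S(f_2,h_4): lcm = pq². S = 10pq - ½q² + 3q.
  leading term pq: subtract (5/2)·f_1 from 10pq - ½q² + 3q → -½q² + 11/2q
  leading term q²: subtract (2)·h_4 from -½q² + 11/2q → 0
  remainder 0.

S(h_3,h_4): leading monomials are coprime, so the S-polynomial reduces to 0 (Buchberger's first criterion).
Every S-polynomial of the final basis reduces to 0, so we have a Gröbner basis.
Inter-reduce: drop elements whose leading term is divisible by another's, tail-reduce, and make monic.
Reduced Gröbner basis: {p + ¼q - 3, q² - 11q}.

A lex Gröbner basis eliminates variables successively. Here q² - 11q depends only on q, with roots {0, 11}; lifting each root through the earlier basis elements recovers the full solutions.
  q = 0: the earlier basis element becomes p - 3 = 0, giving p = 3 — point (3, 0).
  q = 11: the earlier basis element becomes p - ¼ = 0, giving p = 1/4 — point (1/4, 11).

{(3, 0), (1/4, 11)}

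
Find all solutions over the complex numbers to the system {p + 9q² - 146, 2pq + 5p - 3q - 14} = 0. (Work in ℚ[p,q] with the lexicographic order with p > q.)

{(2, 4), (363/8 - 39*sqrt(89)/8, -13/4 - sqrt(89)/12), (363/8 + 39*sqrt(89)/8, -13/4 + sqrt(89)/12)}

Compute a lex Gröbner basis by Buchberger's algorithm.
f_1 = p + 9q² - 146, LT = p.
f_2 = 2pq + 5p - 3q - 14, LT = pq.

S(f_1,f_2): lcm = pq. S = -5/2p + 9q³ - 289/2q + 7.
  leading term p: subtract (-5/2)·f_1 from -5/2p + 9q³ - 289/2q + 7 → 9q³ + 45/2q² - 289/2q - 358
  leading term q³: no divisor's leading term divides it; move 9q³ to the remainder.
  leading term q²: no divisor's leading term divides it; move 45/2q² to the remainder.
  leading term q: no divisor's leading term divides it; move -289/2q to the remainder.
  leading term 1: no divisor's leading term divides it; move -358 to the remainder.
  remainder 9q³ + 45/2q² - 289/2q - 358 ≠ 0; add h_3 = 9q³ + 45/2q² - 289/2q - 358 to the basis.

The other S-polynomials (S(f_1,h_3), S(f_2,h_3)) all reduce to 0 modulo the current basis, so we have a Gröbner basis.
Inter-reduce: drop elements whose leading term is divisible by another's, tail-reduce, and make monic.
Reduced Gröbner basis: {p + 9q² - 146, q³ + 5/2q² - 289/18q - 358/9}.

From the last basis element, q³ + 5/2q² - 289/18q - 358/9 = 0, so q takes values in {4, -13/4 - sqrt(89)/12, -13/4 + sqrt(89)/12}. Each choice, substituted upward through the basis, yields the corresponding point(s) of the solution set.
  q = 4: the earlier basis element becomes p - 2 = 0, giving p = 2 — point (2, 4).
  q = -13/4 - sqrt(89)/12: the earlier basis element becomes p - 363/8 + 39*sqrt(89)/8 = 0, giving p = 363/8 - 39*sqrt(89)/8 — point (363/8 - 39*sqrt(89)/8, -13/4 - sqrt(89)/12).
  q = -13/4 + sqrt(89)/12: the earlier basis element becomes p - 39*sqrt(89)/8 - 363/8 = 0, giving p = 363/8 + 39*sqrt(89)/8 — point (363/8 + 39*sqrt(89)/8, -13/4 + sqrt(89)/12).
Substituting each solution back into the original system confirms all equations vanish.
Zero-dimensionality of the ideal guarantees finitely many solutions over ℂ.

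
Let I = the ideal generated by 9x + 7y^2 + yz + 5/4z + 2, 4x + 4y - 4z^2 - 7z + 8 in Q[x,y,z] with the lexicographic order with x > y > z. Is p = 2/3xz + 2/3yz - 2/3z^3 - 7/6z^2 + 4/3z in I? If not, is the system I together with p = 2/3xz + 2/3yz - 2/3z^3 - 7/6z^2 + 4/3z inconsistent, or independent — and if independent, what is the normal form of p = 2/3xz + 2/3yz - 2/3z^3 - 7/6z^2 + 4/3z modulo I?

2/3xz + 2/3yz - 2/3z^3 - 7/6z^2 + 4/3z lies in I (it reduces to 0).

First compute the reduced Gröbner basis of I by Buchberger's algorithm.
f_1 = 9x + 7y^2 + yz + 5/4z + 2, LT = x.
f_2 = 4x + 4y - 4z^2 - 7z + 8, LT = x.

S(f_1,f_2): lcm = x. S = 7/9y^2 + 1/9yz - y + z^2 + 17/9z - 16/9.
  leading term y^2: no divisor's leading term divides it; move 7/9y^2 to the remainder.
  leading term yz: no divisor's leading term divides it; move 1/9yz to the remainder.
  leading term y: no divisor's leading term divides it; move -y to the remainder.
  leading term z^2: no divisor's leading term divides it; move z^2 to the remainder.
  leading term z: no divisor's leading term divides it; move 17/9z to the remainder.
  leading term 1: no divisor's leading term divides it; move -16/9 to the remainder.
  remainder 7/9y^2 + 1/9yz - y + z^2 + 17/9z - 16/9 ≠ 0; add h_3 = 7/9y^2 + 1/9yz - y + z^2 + 17/9z - 16/9 to the basis.

The other S-polynomials (S(f_1,h_3), S(f_2,h_3)) all reduce to 0 modulo the current basis, so we have a Gröbner basis.
Inter-reduce: drop elements whose leading term is divisible by another's, tail-reduce, and make monic.
Reduced Gröbner basis: {x + y - z^2 - 7/4z + 2, y^2 + 1/7yz - 9/7y + 9/7z^2 + 17/7z - 16/7}.
Label its elements g_1 = x + y - z^2 - 7/4z + 2, g_2 = y^2 + 1/7yz - 9/7y + 9/7z^2 + 17/7z - 16/7.

Reduce p = 2/3xz + 2/3yz - 2/3z^3 - 7/6z^2 + 4/3z modulo G:
  leading term xz: subtract (2/3z)·g_1 from 2/3xz + 2/3yz - 2/3z^3 - 7/6z^2 + 4/3z → 0
  normal form = 0.
Since the normal form is 0, p ∈ I.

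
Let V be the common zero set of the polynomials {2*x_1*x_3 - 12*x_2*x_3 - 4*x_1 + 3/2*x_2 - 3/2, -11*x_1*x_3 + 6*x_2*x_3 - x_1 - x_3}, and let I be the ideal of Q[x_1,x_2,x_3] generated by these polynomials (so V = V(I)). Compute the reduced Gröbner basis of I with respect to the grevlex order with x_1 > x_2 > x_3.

G = {x_1**2 - 105/92*x_1*x_2 + 9/46*x_2**2 + 41/92*x_1 - 21/92*x_2 + 3/92, x_1*x_3 + 3/10*x_1 - 3/40*x_2 + 1/10*x_3 + 3/40, x_2*x_3 + 23/60*x_1 - 11/80*x_2 + 1/60*x_3 + 11/80}

f_1 = 2*x_1*x_3 - 12*x_2*x_3 - 4*x_1 + 3/2*x_2 - 3/2, LT = x_1*x_3.
f_2 = -11*x_1*x_3 + 6*x_2*x_3 - x_1 - x_3, LT = x_1*x_3.

S(f_1,f_2): lcm = x_1*x_3. S = -60/11*x_2*x_3 - 23/11*x_1 + 3/4*x_2 - 1/11*x_3 - 3/4.
  leading term x_2*x_3: no divisor's leading term divides it; move -60/11*x_2*x_3 to the remainder.
  leading term x_1: no divisor's leading term divides it; move -23/11*x_1 to the remainder.
  leading term x_2: no divisor's leading term divides it; move 3/4*x_2 to the remainder.
  leading term x_3: no divisor's leading term divides it; move -1/11*x_3 to the remainder.
  leading term 1: no divisor's leading term divides it; move -3/4 to the remainder.
  remainder -60/11*x_2*x_3 - 23/11*x_1 + 3/4*x_2 - 1/11*x_3 - 3/4 ≠ 0; add g_3 = -60/11*x_2*x_3 - 23/11*x_1 + 3/4*x_2 - 1/11*x_3 - 3/4 to the basis.

S(f_1,g_3): lcm = x_1*x_2*x_3. S = -6*x_2**2*x_3 - 23/60*x_1**2 - 149/80*x_1*x_2 + 3/4*x_2**2 - 1/60*x_1*x_3 - 11/80*x_1 - 3/4*x_2.
  leading term x_2**2*x_3: subtract (11/10*x_2)·g_3 from -6*x_2**2*x_3 - 23/60*x_1**2 - 149/80*x_1*x_2 + 3/4*x_2**2 - 1/60*x_1*x_3 - 11/80*x_1 - 3/4*x_2 → -23/60*x_1**2 + 7/16*x_1*x_2 - 3/40*x_2**2 - 1/60*x_1*x_3 + 1/10*x_2*x_3 - 11/80*x_1 + 3/40*x_2
  leading term x_1**2: no divisor's leading term divides it; move -23/60*x_1**2 to the remainder.
  leading term x_1*x_2: no divisor's leading term divides it; move 7/16*x_1*x_2 to the remainder.
  leading term x_2**2: no divisor's leading term divides it; move -3/40*x_2**2 to the remainder.
  leading term x_1*x_3: subtract (-1/120)·f_1 from -1/60*x_1*x_3 + 1/10*x_2*x_3 - 11/80*x_1 + 3/40*x_2 → -41/240*x_1 + 7/80*x_2 - 1/80
  leading term x_1: no divisor's leading term divides it; move -41/240*x_1 to the remainder.
  leading term x_2: no divisor's leading term divides it; move 7/80*x_2 to the remainder.
  leading term 1: no divisor's leading term divides it; move -1/80 to the remainder.
  remainder -23/60*x_1**2 + 7/16*x_1*x_2 - 3/40*x_2**2 - 41/240*x_1 + 7/80*x_2 - 1/80 ≠ 0; add g_4 = -23/60*x_1**2 + 7/16*x_1*x_2 - 3/40*x_2**2 - 41/240*x_1 + 7/80*x_2 - 1/80 to the basis.

S(f_2,g_3): lcm = x_1*x_2*x_3. S = -6/11*x_2**2*x_3 - 23/60*x_1**2 + 201/880*x_1*x_2 - 1/60*x_1*x_3 + 1/11*x_2*x_3 - 11/80*x_1.
  leading term x_2**2*x_3: subtract (1/10*x_2)·g_3 from -6/11*x_2**2*x_3 - 23/60*x_1**2 + 201/880*x_1*x_2 - 1/60*x_1*x_3 + 1/11*x_2*x_3 - 11/80*x_1 → -23/60*x_1**2 + 7/16*x_1*x_2 - 3/40*x_2**2 - 1/60*x_1*x_3 + 1/10*x_2*x_3 - 11/80*x_1 + 3/40*x_2
  leading term x_1**2: subtract (1)·g_4 from -23/60*x_1**2 + 7/16*x_1*x_2 - 3/40*x_2**2 - 1/60*x_1*x_3 + 1/10*x_2*x_3 - 11/80*x_1 + 3/40*x_2 → -1/60*x_1*x_3 + 1/10*x_2*x_3 + 1/30*x_1 - 1/80*x_2 + 1/80
  leading term x_1*x_3: subtract (-1/120)·f_1 from -1/60*x_1*x_3 + 1/10*x_2*x_3 + 1/30*x_1 - 1/80*x_2 + 1/80 → 0
  remainder 0.

S(f_1,g_4): lcm = x_1**2*x_3. S = -447/92*x_1*x_2*x_3 - 9/46*x_2**2*x_3 - 2*x_1**2 + 3/4*x_1*x_2 - 41/92*x_1*x_3 + 21/92*x_2*x_3 - 3/4*x_1 - 3/92*x_3.
  leading term x_1*x_2*x_3: subtract (-447/184*x_2)·f_1 from -447/92*x_1*x_2*x_3 - 9/46*x_2**2*x_3 - 2*x_1**2 + 3/4*x_1*x_2 - 41/92*x_1*x_3 + 21/92*x_2*x_3 - 3/4*x_1 - 3/92*x_3 → -675/23*x_2**2*x_3 - 2*x_1**2 - 825/92*x_1*x_2 + 1341/368*x_2**2 - 41/92*x_1*x_3 + 21/92*x_2*x_3 - 3/4*x_1 - 1341/368*x_2 - 3/92*x_3
  leading term x_2**2*x_3: subtract (495/92*x_2)·g_3 from -675/23*x_2**2*x_3 - 2*x_1**2 - 825/92*x_1*x_2 + 1341/368*x_2**2 - 41/92*x_1*x_3 + 21/92*x_2*x_3 - 3/4*x_1 - 1341/368*x_2 - 3/92*x_3 → -2*x_1**2 + 105/46*x_1*x_2 - 9/23*x_2**2 - 41/92*x_1*x_3 + 33/46*x_2*x_3 - 3/4*x_1 + 9/23*x_2 - 3/92*x_3
  leading term x_1**2: subtract (120/23)·g_4 from -2*x_1**2 + 105/46*x_1*x_2 - 9/23*x_2**2 - 41/92*x_1*x_3 + 33/46*x_2*x_3 - 3/4*x_1 + 9/23*x_2 - 3/92*x_3 → -41/92*x_1*x_3 + 33/46*x_2*x_3 + 13/92*x_1 - 3/46*x_2 - 3/92*x_3 + 3/46
  leading term x_1*x_3: subtract (-41/184)·f_1 from -41/92*x_1*x_3 + 33/46*x_2*x_3 + 13/92*x_1 - 3/46*x_2 - 3/92*x_3 + 3/46 → -45/23*x_2*x_3 - 3/4*x_1 + 99/368*x_2 - 3/92*x_3 - 99/368
  leading term x_2*x_3: subtract (33/92)·g_3 from -45/23*x_2*x_3 - 3/4*x_1 + 99/368*x_2 - 3/92*x_3 - 99/368 → 0
  remainder 0.

S(f_2,g_4): lcm = x_1**2*x_3. S = 603/1012*x_1*x_2*x_3 - 9/46*x_2**2*x_3 + 1/11*x_1**2 - 359/1012*x_1*x_3 + 21/92*x_2*x_3 - 3/92*x_3.
  leading term x_1*x_2*x_3: subtract (603/2024*x_2)·f_1 from 603/1012*x_1*x_2*x_3 - 9/46*x_2**2*x_3 + 1/11*x_1**2 - 359/1012*x_1*x_3 + 21/92*x_2*x_3 - 3/92*x_3 → 855/253*x_2**2*x_3 + 1/11*x_1**2 + 603/506*x_1*x_2 - 1809/4048*x_2**2 - 359/1012*x_1*x_3 + 21/92*x_2*x_3 + 1809/4048*x_2 - 3/92*x_3
  leading term x_2**2*x_3: subtract (-57/92*x_2)·g_3 from 855/253*x_2**2*x_3 + 1/11*x_1**2 + 603/506*x_1*x_2 - 1809/4048*x_2**2 - 359/1012*x_1*x_3 + 21/92*x_2*x_3 + 1809/4048*x_2 - 3/92*x_3 → 1/11*x_1**2 - 105/1012*x_1*x_2 + 9/506*x_2**2 - 359/1012*x_1*x_3 + 87/506*x_2*x_3 - 9/506*x_2 - 3/92*x_3
  leading term x_1**2: subtract (-60/253)·g_4 from 1/11*x_1**2 - 105/1012*x_1*x_2 + 9/506*x_2**2 - 359/1012*x_1*x_3 + 87/506*x_2*x_3 - 9/506*x_2 - 3/92*x_3 → -359/1012*x_1*x_3 + 87/506*x_2*x_3 - 41/1012*x_1 + 3/1012*x_2 - 3/92*x_3 - 3/1012
  leading term x_1*x_3: subtract (-359/2024)·f_1 from -359/1012*x_1*x_3 + 87/506*x_2*x_3 - 41/1012*x_1 + 3/1012*x_2 - 3/92*x_3 - 3/1012 → -45/23*x_2*x_3 - 3/4*x_1 + 99/368*x_2 - 3/92*x_3 - 99/368
  leading term x_2*x_3: subtract (33/92)·g_3 from -45/23*x_2*x_3 - 3/4*x_1 + 99/368*x_2 - 3/92*x_3 - 99/368 → 0
  remainder 0.

S(g_3,g_4): leading monomials are coprime, so the S-polynomial reduces to 0 (Buchberger's first criterion).
Every S-polynomial of the final basis reduces to 0, so we have a Gröbner basis.
Inter-reduce: drop elements whose leading term is divisible by another's, tail-reduce, and make monic.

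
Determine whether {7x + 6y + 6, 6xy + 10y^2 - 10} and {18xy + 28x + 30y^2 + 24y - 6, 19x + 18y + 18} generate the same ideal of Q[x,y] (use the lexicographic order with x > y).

No, the ideals differ.

Since reduced Gröbner bases are canonical representatives of ideals under a given ordering, it suffices to compute and compare them.
Buchberger on the first generating set:
f_1 = 7x + 6y + 6, LT = x.
f_2 = 6xy + 10y^2 - 10, LT = xy.

S(f_1,f_2): lcm = xy. S = -17/21y^2 + 6/7y + 5/3.
  leading term y^2: no divisor's leading term divides it; move -17/21y^2 to the remainder.
  leading term y: no divisor's leading term divides it; move 6/7y to the remainder.
  leading term 1: no divisor's leading term divides it; move 5/3 to the remainder.
  remainder -17/21y^2 + 6/7y + 5/3 ≠ 0; add g_3 = -17/21y^2 + 6/7y + 5/3 to the basis.

The other S-polynomials (S(f_1,g_3), S(f_2,g_3)) all reduce to 0 modulo the current basis, so we have a Gröbner basis.
Inter-reduce: drop elements whose leading term is divisible by another's, tail-reduce, and make monic.
Reduced Gröbner basis: {x + 6/7y + 6/7, y^2 - 18/17y - 35/17}.

Buchberger on the second generating set:
h_1 = 18xy + 28x + 30y^2 + 24y - 6, LT = xy.
h_2 = 19x + 18y + 18, LT = x.

S(h_1,h_2): lcm = xy. S = 14/9x + 41/57y^2 + 22/57y - 1/3.
  leading term x: subtract (14/171)·h_2 from 14/9x + 41/57y^2 + 22/57y - 1/3 → 41/57y^2 - 62/57y - 103/57
  leading term y^2: no divisor's leading term divides it; move 41/57y^2 to the remainder.
  leading term y: no divisor's leading term divides it; move -62/57y to the remainder.
  leading term 1: no divisor's leading term divides it; move -103/57 to the remainder.
  remainder 41/57y^2 - 62/57y - 103/57 ≠ 0; add k_3 = 41/57y^2 - 62/57y - 103/57 to the basis.

The other S-polynomials (S(h_1,k_3), S(h_2,k_3)) all reduce to 0 modulo the current basis, so we have a Gröbner basis.
Inter-reduce: drop elements whose leading term is divisible by another's, tail-reduce, and make monic.
Reduced Gröbner basis: {x + 18/19y + 18/19, y^2 - 62/41y - 103/41}.

Since the reduced bases disagree, the two ideals are not the same.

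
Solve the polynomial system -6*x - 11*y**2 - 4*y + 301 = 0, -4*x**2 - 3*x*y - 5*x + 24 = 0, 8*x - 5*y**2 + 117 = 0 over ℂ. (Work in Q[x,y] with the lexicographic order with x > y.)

{(1, 5)}

Compute a lex Gröbner basis by Buchberger's algorithm.
f_1 = -6*x - 11*y**2 - 4*y + 301, LT = x.
f_2 = -4*x**2 - 3*x*y - 5*x + 24, LT = x**2.
f_3 = 8*x - 5*y**2 + 117, LT = x.

S(f_1,f_2): lcm = x**2. S = 11/6*x*y**2 - 1/12*x*y - 617/12*x + 6.
  leading term x*y**2: subtract (-11/36*y**2)·f_1 from 11/6*x*y**2 - 1/12*x*y - 617/12*x + 6 → -1/12*x*y - 617/12*x - 121/36*y**4 - 11/9*y**3 + 3311/36*y**2 + 6
  leading term x*y: subtract (1/72*y)·f_1 from -1/12*x*y - 617/12*x - 121/36*y**4 - 11/9*y**3 + 3311/36*y**2 + 6 → -617/12*x - 121/36*y**4 - 77/72*y**3 + 3313/36*y**2 - 301/72*y + 6
  leading term x: subtract (617/72)·f_1 from -617/12*x - 121/36*y**4 - 77/72*y**3 + 3313/36*y**2 - 301/72*y + 6 → -121/36*y**4 - 77/72*y**3 + 4471/24*y**2 + 2167/72*y - 185285/72
  leading term y**4: no divisor's leading term divides it; move -121/36*y**4 to the remainder.
  leading term y**3: no divisor's leading term divides it; move -77/72*y**3 to the remainder.
  leading term y**2: no divisor's leading term divides it; move 4471/24*y**2 to the remainder.
  leading term y: no divisor's leading term divides it; move 2167/72*y to the remainder.
  leading term 1: no divisor's leading term divides it; move -185285/72 to the remainder.
  remainder -121/36*y**4 - 77/72*y**3 + 4471/24*y**2 + 2167/72*y - 185285/72 ≠ 0; add h_4 = -121/36*y**4 - 77/72*y**3 + 4471/24*y**2 + 2167/72*y - 185285/72 to the basis.

S(f_1,f_3): lcm = x. S = 59/24*y**2 + 2/3*y - 1555/24.
  leading term y**2: no divisor's leading term divides it; move 59/24*y**2 to the remainder.
  leading term y: no divisor's leading term divides it; move 2/3*y to the remainder.
  leading term 1: no divisor's leading term divides it; move -1555/24 to the remainder.
  remainder 59/24*y**2 + 2/3*y - 1555/24 ≠ 0; add h_5 = 59/24*y**2 + 2/3*y - 1555/24 to the basis.

S(f_2,f_3): lcm = x**2. S = 5/8*x*y**2 + 3/4*x*y - 107/8*x - 6.
  leading term x*y**2: subtract (-5/48*y**2)·f_1 from 5/8*x*y**2 + 3/4*x*y - 107/8*x - 6 → 3/4*x*y - 107/8*x - 55/48*y**4 - 5/12*y**3 + 1505/48*y**2 - 6
  leading term x*y: subtract (-1/8*y)·f_1 from 3/4*x*y - 107/8*x - 55/48*y**4 - 5/12*y**3 + 1505/48*y**2 - 6 → -107/8*x - 55/48*y**4 - 43/24*y**3 + 1481/48*y**2 + 301/8*y - 6
  leading term x: subtract (107/48)·f_1 from -107/8*x - 55/48*y**4 - 43/24*y**3 + 1481/48*y**2 + 301/8*y - 6 → -55/48*y**4 - 43/24*y**3 + 443/8*y**2 + 1117/24*y - 32495/48
  leading term y**4: subtract (15/44)·h_4 from -55/48*y**4 - 43/24*y**3 + 443/8*y**2 + 1117/24*y - 32495/48 → -137/96*y**3 - 2863/352*y**2 + 1161/32*y + 211535/1056
  leading term y**3: subtract (-137/236*y)·h_5 from -137/96*y**3 - 2863/352*y**2 + 1161/32*y + 211535/1056 → -482639/62304*y**2 - 3769/2832*y + 211535/1056
  leading term y**2: subtract (-482639/153164)·h_5 from -482639/62304*y**2 - 3769/2832*y + 211535/1056 → 471677/612656*y - 2358385/612656
  leading term y: no divisor's leading term divides it; move 471677/612656*y to the remainder.
  leading term 1: no divisor's leading term divides it; move -2358385/612656 to the remainder.
  remainder 471677/612656*y - 2358385/612656 ≠ 0; add h_6 = 471677/612656*y - 2358385/612656 to the basis.

S(f_1,h_4): leading monomials are coprime, so the S-polynomial reduces to 0 (Buchberger's first criterion).
S(f_2,h_4): leading monomials are coprime, so the S-polynomial reduces to 0 (Buchberger's first criterion).
S(f_3,h_4): leading monomials are coprime, so the S-polynomial reduces to 0 (Buchberger's first criterion).
S(f_1,h_5): leading monomials are coprime, so the S-polynomial reduces to 0 (Buchberger's first criterion).
S(f_2,h_5): leading monomials are coprime, so the S-polynomial reduces to 0 (Buchberger's first criterion).
S(f_3,h_5): leading monomials are coprime, so the S-polynomial reduces to 0 (Buchberger's first criterion).
S(h_4,h_5): lcm = y**4. S = 61/1298*y**3 - 415057/14278*y**2 - 197/22*y + 185285/242.
  leading term y**3: subtract (732/38291*y)·h_5 from 61/1298*y**3 - 415057/14278*y**2 - 197/22*y + 185285/242 → -24499099/842402*y**2 - 295451/38291*y + 185285/242
  leading term y**2: subtract (-293989188/24850859)·h_5 from -24499099/842402*y**2 - 295451/38291*y + 185285/242 → 4245093/24850859*y - 21225465/24850859
  leading term y: subtract (144/649)·h_6 from 4245093/24850859*y - 21225465/24850859 → 0
  remainder 0.

S(f_1,h_6): leading monomials are coprime, so the S-polynomial reduces to 0 (Buchberger's first criterion).
S(f_2,h_6): leading monomials are coprime, so the S-polynomial reduces to 0 (Buchberger's first criterion).
S(f_3,h_6): leading monomials are coprime, so the S-polynomial reduces to 0 (Buchberger's first criterion).
S(h_4,h_6): lcm = y**4. S = 117/22*y**3 - 13413/242*y**2 - 197/22*y + 185285/242.
  leading term y**3: subtract (1404/649*y)·h_5 from 117/22*y**3 - 13413/242*y**2 - 197/22*y + 185285/242 → -811959/14278*y**2 + 85156/649*y + 185285/242
  leading term y**2: subtract (-9743508/421201)·h_5 from -811959/14278*y**2 + 85156/649*y + 185285/242 → 61761916/421201*y - 308809580/421201
  leading term y: subtract (988190656/5188447)·h_6 from 61761916/421201*y - 308809580/421201 → 0
  remainder 0.

S(h_5,h_6): lcm = y**2. S = 311/59*y - 1555/59.
  leading term y: subtract (3229424/471677)·h_6 from 311/59*y - 1555/59 → 0
  remainder 0.

Every S-polynomial of the final basis reduces to 0, so we have a Gröbner basis.
Inter-reduce: drop elements whose leading term is divisible by another's, tail-reduce, and make monic.
Reduced Gröbner basis: {x - 1, y - 5}.

Since the basis is lex-ordered, y - 5 is univariate in y. Its roots are {5}. Back-substituting each root into the other basis elements fixes the other coordinates.
  y = 5: the earlier basis element becomes x - 1 = 0, giving x = 1 — point (1, 5).
Each listed point satisfies every original equation (direct substitution).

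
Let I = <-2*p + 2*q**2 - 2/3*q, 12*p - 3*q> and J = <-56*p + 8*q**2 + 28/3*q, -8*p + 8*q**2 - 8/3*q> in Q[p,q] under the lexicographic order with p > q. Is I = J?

Equality of ideals is decidable: compute both reduced Gröbner bases (unique for the ordering) and check whether they agree.
Buchberger on the first generating set:
f_1 = -2*p + 2*q**2 - 2/3*q, LT = p.
f_2 = 12*p - 3*q, LT = p.

S(f_1,f_2): lcm = p. S = -q**2 + 7/12*q.
  reduce S modulo (f_1, f_2):
  remainder -q**2 + 7/12*q ≠ 0; add g_3 = -q**2 + 7/12*q to the basis.

The other S-polynomials (S(f_1,g_3), S(f_2,g_3)) all reduce to 0 modulo the current basis, so we have a Gröbner basis.
Inter-reduce: drop elements whose leading term is divisible by another's, tail-reduce, and make monic.
Reduced Gröbner basis: {p - 1/4*q, q**2 - 7/12*q}.

Buchberger on the second generating set:
h_1 = -56*p + 8*q**2 + 28/3*q, LT = p.
h_2 = -8*p + 8*q**2 - 8/3*q, LT = p.

S(h_1,h_2): lcm = p. S = 6/7*q**2 - 1/2*q.
  reduce S modulo (h_1, h_2):
  remainder 6/7*q**2 - 1/2*q ≠ 0; add k_3 = 6/7*q**2 - 1/2*q to the basis.

The other S-polynomials (S(h_1,k_3), S(h_2,k_3)) all reduce to 0 modulo the current basis, so we have a Gröbner basis.
Inter-reduce: drop elements whose leading term is divisible by another's, tail-reduce, and make monic.
Reduced Gröbner basis: {p - 1/4*q, q**2 - 7/12*q}.

Same reduced basis, so the two generating sets span the same ideal.

Yes, the ideals are equal.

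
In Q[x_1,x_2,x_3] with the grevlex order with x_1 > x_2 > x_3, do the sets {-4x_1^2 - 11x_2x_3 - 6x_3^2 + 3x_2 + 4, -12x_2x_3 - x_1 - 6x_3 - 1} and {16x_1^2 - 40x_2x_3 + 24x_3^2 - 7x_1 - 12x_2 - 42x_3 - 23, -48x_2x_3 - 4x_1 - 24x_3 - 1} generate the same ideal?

No, the ideals differ.

For a fixed monomial order, each ideal has a unique reduced Gröbner basis; comparing bases decides equality.
Buchberger on the first generating set:
f_1 = -4x_1^2 - 11x_2x_3 - 6x_3^2 + 3x_2 + 4, LT = x_1^2.
f_2 = -12x_2x_3 - x_1 - 6x_3 - 1, LT = x_2x_3.

The S-polynomials (S(f_1,f_2)) all reduce to 0 modulo the current basis, so we have a Gröbner basis.
Inter-reduce: drop elements whose leading term is divisible by another's, tail-reduce, and make monic.
Reduced Gröbner basis: {x_1^2 + 3/2x_3^2 - 11/48x_1 - 3/4x_2 - 11/8x_3 - 59/48, x_2x_3 + 1/12x_1 + 1/2x_3 + 1/12}.

Buchberger on the second generating set:
h_1 = 16x_1^2 - 40x_2x_3 + 24x_3^2 - 7x_1 - 12x_2 - 42x_3 - 23, LT = x_1^2.
h_2 = -48x_2x_3 - 4x_1 - 24x_3 - 1, LT = x_2x_3.

The S-polynomials (S(h_1,h_2)) all reduce to 0 modulo the current basis, so we have a Gröbner basis.
Inter-reduce: drop elements whose leading term is divisible by another's, tail-reduce, and make monic.
Reduced Gröbner basis: {x_1^2 + 3/2x_3^2 - 11/48x_1 - 3/4x_2 - 11/8x_3 - 133/96, x_2x_3 + 1/12x_1 + 1/2x_3 + 1/48}.

Since the reduced bases disagree, the two ideals are not the same.
The same test decides containment: I ⊆ J iff every generator of I reduces to 0 modulo a Gröbner basis of J.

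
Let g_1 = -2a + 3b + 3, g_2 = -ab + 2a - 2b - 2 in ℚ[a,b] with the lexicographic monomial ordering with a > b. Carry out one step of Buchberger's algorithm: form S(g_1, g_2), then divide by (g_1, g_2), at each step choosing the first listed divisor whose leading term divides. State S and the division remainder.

lcm(LM(g_1), LM(g_2)) = ab.
S = (lcm/LT(g_1))·g_1 − (lcm/LT(g_2))·g_2 = 2a - 3/2b² - 7/2b - 2.
Reduce S modulo (g_1, g_2) in that order:
  leading term a: subtract (-1)·g_1 from 2a - 3/2b² - 7/2b - 2 → -3/2b² - ½b + 1
  leading term b²: no divisor's leading term divides it; move -3/2b² to the remainder.
  leading term b: no divisor's leading term divides it; move -½b to the remainder.
  leading term 1: no divisor's leading term divides it; move 1 to the remainder.
The remainder -3/2b² - ½b + 1 is nonzero, so it would be added as the next basis element.

S(g_1, g_2) = 2a - 3/2b² - 7/2b - 2; remainder on division = -3/2b² - ½b + 1.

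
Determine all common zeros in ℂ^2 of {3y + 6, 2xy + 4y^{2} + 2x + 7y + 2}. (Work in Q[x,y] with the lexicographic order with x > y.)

Compute a lex Gröbner basis by Buchberger's algorithm.
f_1 = 3y + 6, LT = y.
f_2 = 2xy + 2x + 4y^{2} + 7y + 2, LT = xy.

S(f_1,f_2): lcm = xy. S = x - 2y^{2} - \tfrac{7}{2}y - 1.
  leading term x: no divisor's leading term divides it; move x to the remainder.
  leading term y^{2}: subtract (-\tfrac{2}{3}y)·f_1 from -2y^{2} - \tfrac{7}{2}y - 1 → \tfrac{1}{2}y - 1
  leading term y: subtract (\tfrac{1}{6})·f_1 from \tfrac{1}{2}y - 1 → -2
  leading term 1: no divisor's leading term divides it; move -2 to the remainder.
  remainder x - 2 ≠ 0; add h_3 = x - 2 to the basis.

The other S-polynomials (S(f_1,h_3), S(f_2,h_3)) all reduce to 0 modulo the current basis, so we have a Gröbner basis.
Inter-reduce: drop elements whose leading term is divisible by another's, tail-reduce, and make monic.
Reduced Gröbner basis: {x - 2, y + 2}.

Since the basis is lex-ordered, y + 2 is univariate in y. Its roots are {-2}. Back-substituting each root into the other basis elements fixes the other coordinates.
  y = -2: the earlier basis element becomes x - 2 = 0, giving x = 2 — point (2, -2).

{(2, -2)}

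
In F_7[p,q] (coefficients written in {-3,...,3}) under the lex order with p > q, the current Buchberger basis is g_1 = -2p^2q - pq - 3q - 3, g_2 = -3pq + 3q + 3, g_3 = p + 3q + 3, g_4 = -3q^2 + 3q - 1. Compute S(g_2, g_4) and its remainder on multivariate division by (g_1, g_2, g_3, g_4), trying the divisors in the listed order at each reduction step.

lcm(LM(g_2), LM(g_4)) = pq^2.
S = (lcm/LT(g_2))·g_2 − (lcm/LT(g_4))·g_4 = pq + 2p - q^2 - q.
Reduce S modulo (g_1, g_2, g_3, g_4) in that order:
  leading term pq: subtract (2)·g_2 from pq + 2p - q^2 - q → 2p - q^2 + 1
  leading term p: subtract (2)·g_3 from 2p - q^2 + 1 → -q^2 + q + 2
  leading term q^2: subtract (-2)·g_4 from -q^2 + q + 2 → 0
The remainder is 0, so this S-polynomial contributes no new basis element.
An S-polynomial is built so that the two leading terms cancel; whether anything survives reduction is exactly the Gröbner-basis criterion.

S(g_2, g_4) = pq + 2p - q^2 - q; remainder on division = 0.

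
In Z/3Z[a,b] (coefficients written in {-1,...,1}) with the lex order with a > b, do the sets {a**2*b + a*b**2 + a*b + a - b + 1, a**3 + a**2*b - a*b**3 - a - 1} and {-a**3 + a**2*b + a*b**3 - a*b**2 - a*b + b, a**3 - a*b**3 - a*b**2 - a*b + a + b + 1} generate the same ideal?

Equality of ideals is decidable: compute both reduced Gröbner bases (unique for the ordering) and check whether they agree.
Buchberger on the first generating set:
f_1 = a**2*b + a*b**2 + a*b + a - b + 1, LT = a**2*b.
f_2 = a**3 + a**2*b - a*b**3 - a - 1, LT = a**3.

S(f_1,f_2): lcm = a**3*b. S = a**2*b + a**2 + a*b**4 + a + b.
  reduce S modulo (f_1, f_2):
  remainder a**2 + a*b**4 - a*b**2 - a*b - b - 1 ≠ 0; add g_3 = a**2 + a*b**4 - a*b**2 - a*b - b - 1 to the basis.

S(f_1,g_3): lcm = a**2*b. S = -a*b**5 + a*b**3 - a*b**2 + a*b + a + b**2 + 1.
  reduce S modulo (f_1, f_2, g_3):
  remainder -a*b**5 + a*b**3 - a*b**2 + a*b + a + b**2 + 1 ≠ 0; add g_4 = -a*b**5 + a*b**3 - a*b**2 + a*b + a + b**2 + 1 to the basis.

S(f_2,g_3): lcm = a**3. S = -a**2*b**4 + a**2*b**2 - a**2*b - a*b**3 + a*b - 1.
  reduce S modulo (f_1, f_2, g_3, g_4):
  remainder a*b**4 - a*b**2 - a*b - a - b**4 + b**3 - b**2 + b + 1 ≠ 0; add g_5 = a*b**4 - a*b**2 - a*b - a - b**4 + b**3 - b**2 + b + 1 to the basis.

S(f_1,g_4): lcm = a**2*b**5. S = a**2*b**3 - a**2*b**2 + a**2*b + a**2 + a*b**6 + a*b**5 + a*b**4 + a*b**2 + a - b**5 + b**4.
  reduce S modulo (f_1, f_2, g_3, g_4, g_5):
  remainder a*b**2 + a - b**5 + b**4 - b**3 - b**2 + b + 1 ≠ 0; add g_6 = a*b**2 + a - b**5 + b**4 - b**3 - b**2 + b + 1 to the basis.

S(g_4,g_6): lcm = a*b**5. S = a*b**3 + a*b**2 - a*b - a + b**8 - b**7 + b**6 + b**5 - b**4 - b**3 - b**2 - 1.
  reduce S modulo (f_1, f_2, g_3, g_4, g_5, g_6):
  remainder a*b + a + b**8 - b**7 - b**6 + b**5 - b**4 + b**3 - b**2 + b + 1 ≠ 0; add g_7 = a*b + a + b**8 - b**7 - b**6 + b**5 - b**4 + b**3 - b**2 + b + 1 to the basis.

S(g_5,g_6): lcm = a*b**4. S = a*b**2 - a*b - a + b**7 - b**6 + b**5 + b**2 + b + 1.
  reduce S modulo (f_1, f_2, g_3, g_4, g_5, g_6, g_7):
  remainder -a + b**8 + b**6 + b**4 - b**3 + b**2 + b + 1 ≠ 0; add g_8 = -a + b**8 + b**6 + b**4 - b**3 + b**2 + b + 1 to the basis.

S(g_4,g_7): lcm = a*b**5. S = -a*b**4 - a*b**3 + a*b**2 - a*b - a - b**12 + b**11 + b**10 - b**9 + b**8 - b**7 + b**6 - b**5 - b**4 - b**2 - 1.
  reduce S modulo (f_1, f_2, g_3, g_4, g_5, g_6, g_7, g_8):
  remainder -b**12 + b**11 + b**10 - b**9 + b**8 + b**7 + b**6 + b**5 + b**4 - b**3 - b ≠ 0; add g_9 = -b**12 + b**11 + b**10 - b**9 + b**8 + b**7 + b**6 + b**5 + b**4 - b**3 - b to the basis.

S(g_5,g_7): lcm = a*b**4. S = -a*b**3 - a*b**2 - a*b - a - b**11 + b**10 + b**9 - b**8 + b**7 - b**6 + b**5 + b**4 - b**2 + b + 1.
  reduce S modulo (f_1, f_2, g_3, g_4, g_5, g_6, g_7, g_8, g_9):
  remainder -b**11 + b**10 + b**9 - b**8 + b**7 + b**6 + b**5 + b**4 + b**3 - b**2 - 1 ≠ 0; add g_10 = -b**11 + b**10 + b**9 - b**8 + b**7 + b**6 + b**5 + b**4 + b**3 - b**2 - 1 to the basis.

S(g_6,g_7): lcm = a*b**2. S = -a*b + a - b**9 + b**8 + b**7 - b**6 + b**2 + 1.
  reduce S modulo (f_1, f_2, g_3, g_4, g_5, g_6, g_7, g_8, g_9, g_10):
  remainder -b**9 + b**8 + b**5 + b**4 - b**3 - b**2 + 1 ≠ 0; add g_11 = -b**9 + b**8 + b**5 + b**4 - b**3 - b**2 + 1 to the basis.

The other S-polynomials (S(f_2,g_4), S(g_3,g_4), S(f_1,g_5), S(f_2,g_5), S(g_3,g_5), S(g_4,g_5), S(f_1,g_6), S(f_2,g_6), S(g_3,g_6), S(f_1,g_7), S(f_2,g_7), S(g_3,g_7), S(f_1,g_8), S(f_2,g_8), S(g_3,g_8), S(g_4,g_8), S(g_5,g_8), S(g_6,g_8), S(g_7,g_8), S(f_1,g_9), S(f_2,g_9), S(g_3,g_9), S(g_4,g_9), S(g_5,g_9), S(g_6,g_9), S(g_7,g_9), S(g_8,g_9), S(f_1,g_10), S(f_2,g_10), S(g_3,g_10), S(g_4,g_10), S(g_5,g_10), S(g_6,g_10), S(g_7,g_10), S(g_8,g_10), S(g_9,g_10), S(f_1,g_11), S(f_2,g_11), S(g_3,g_11), S(g_4,g_11), S(g_5,g_11), S(g_6,g_11), S(g_7,g_11), S(g_8,g_11), S(g_9,g_11), S(g_10,g_11)) all reduce to 0 modulo the current basis, so we have a Gröbner basis.
Inter-reduce: drop elements whose leading term is divisible by another's, tail-reduce, and make monic.
Reduced Gröbner basis: {a - b**8 - b**6 - b**4 + b**3 - b**2 - b - 1, b**9 - b**8 - b**5 - b**4 + b**3 + b**2 - 1}.

Buchberger on the second generating set:
h_1 = -a**3 + a**2*b + a*b**3 - a*b**2 - a*b + b, LT = a**3.
h_2 = a**3 - a*b**3 - a*b**2 - a*b + a + b + 1, LT = a**3.

S(h_1,h_2): lcm = a**3. S = -a**2*b - a*b**2 - a*b - a + b - 1.
  reduce S modulo (h_1, h_2):
  remainder -a**2*b - a*b**2 - a*b - a + b - 1 ≠ 0; add k_3 = -a**2*b - a*b**2 - a*b - a + b - 1 to the basis.

S(h_1,k_3): lcm = a**3*b. S = a**2*b**2 - a**2*b - a**2 - a*b**4 + a*b**3 + a*b**2 + a*b - a - b**2.
  reduce S modulo (h_1, h_2, k_3):
  remainder -a**2 - a*b**4 + a*b**2 + a*b + b + 1 ≠ 0; add k_4 = -a**2 - a*b**4 + a*b**2 + a*b + b + 1 to the basis.

S(h_1,k_4): lcm = a**3. S = -a**2*b**4 + a**2*b**2 - a*b**3 + a*b**2 - a*b + a - b.
  reduce S modulo (h_1, h_2, k_3, k_4):
  remainder a*b**5 + a*b**4 - a*b**3 + a*b + a - b**4 + b**3 + b**2 + b ≠ 0; add k_5 = a*b**5 + a*b**4 - a*b**3 + a*b + a - b**4 + b**3 + b**2 + b to the basis.

S(k_3,k_4): lcm = a**2*b. S = -a*b**5 + a*b**3 - a*b**2 + a*b + a + b**2 + 1.
  reduce S modulo (h_1, h_2, k_3, k_4, k_5):
  remainder a*b**4 - a*b**2 - a*b - a - b**4 + b**3 - b**2 + b + 1 ≠ 0; add k_6 = a*b**4 - a*b**2 - a*b - a - b**4 + b**3 - b**2 + b + 1 to the basis.

S(h_1,k_5): lcm = a**3*b**5. S = -a**3*b**4 + a**3*b**3 - a**3*b - a**3 - a**2*b**6 + a**2*b**4 - a**2*b**3 - a**2*b**2 - a**2*b - a*b**8 + a*b**7 + a*b**6 - b**6.
  reduce S modulo (h_1, h_2, k_3, k_4, k_5, k_6):
  remainder a*b**2 + a*b - b**7 + b**6 - b**4 + b**3 + b + 1 ≠ 0; add k_7 = a*b**2 + a*b - b**7 + b**6 - b**4 + b**3 + b + 1 to the basis.

S(k_4,k_5): lcm = a**2*b**5. S = -a**2*b**4 + a**2*b**3 - a**2*b - a**2 + a*b**9 - a*b**7 - a*b**6 + a*b**4 - a*b**3 - a*b**2 - a*b - b**6 - b**5.
  reduce S modulo (h_1, h_2, k_3, k_4, k_5, k_6, k_7):
  remainder a*b + a + b**8 - b**7 - b**6 + b**5 - b**4 + b**3 - b**2 + b + 1 ≠ 0; add k_8 = a*b + a + b**8 - b**7 - b**6 + b**5 - b**4 + b**3 - b**2 + b + 1 to the basis.

S(h_1,k_6): lcm = a**3*b**4. S = a**3*b**2 + a**3*b + a**3 - a**2*b**5 + a**2*b**4 - a**2*b**3 + a**2*b**2 - a**2*b - a**2 - a*b**7 + a*b**6 + a*b**5 - b**5.
  reduce S modulo (h_1, h_2, k_3, k_4, k_5, k_6, k_7, k_8):
  remainder -a + b**8 + b**6 + b**4 - b**3 + b**2 + b + 1 ≠ 0; add k_9 = -a + b**8 + b**6 + b**4 - b**3 + b**2 + b + 1 to the basis.

S(k_5,k_7): lcm = a*b**5. S = -a*b**3 + a*b + a + b**10 - b**9 + b**7 - b**6 + b**4 + b**2 + b.
  reduce S modulo (h_1, h_2, k_3, k_4, k_5, k_6, k_7, k_8, k_9):
  remainder b**10 - b**9 - b**6 - b**5 + b**4 + b**3 - b ≠ 0; add k_10 = b**10 - b**9 - b**6 - b**5 + b**4 + b**3 - b to the basis.

S(k_6,k_7): lcm = a*b**4. S = -a*b**3 - a*b**2 - a*b - a + b**9 - b**8 + b**6 - b**5 - b**4 + b**2 + b + 1.
  reduce S modulo (h_1, h_2, k_3, k_4, k_5, k_6, k_7, k_8, k_9, k_10):
  remainder b**9 - b**8 - b**5 - b**4 + b**3 + b**2 - 1 ≠ 0; add k_11 = b**9 - b**8 - b**5 - b**4 + b**3 + b**2 - 1 to the basis.

The other S-polynomials (S(h_2,k_3), S(h_2,k_4), S(h_2,k_5), S(k_3,k_5), S(h_2,k_6), S(k_3,k_6), S(k_4,k_6), S(k_5,k_6), S(h_1,k_7), S(h_2,k_7), S(k_3,k_7), S(k_4,k_7), S(h_1,k_8), S(h_2,k_8), S(k_3,k_8), S(k_4,k_8), S(k_5,k_8), S(k_6,k_8), S(k_7,k_8), S(h_1,k_9), S(h_2,k_9), S(k_3,k_9), S(k_4,k_9), S(k_5,k_9), S(k_6,k_9), S(k_7,k_9), S(k_8,k_9), S(h_1,k_10), S(h_2,k_10), S(k_3,k_10), S(k_4,k_10), S(k_5,k_10), S(k_6,k_10), S(k_7,k_10), S(k_8,k_10), S(k_9,k_10), S(h_1,k_11), S(h_2,k_11), S(k_3,k_11), S(k_4,k_11), S(k_5,k_11), S(k_6,k_11), S(k_7,k_11), S(k_8,k_11), S(k_9,k_11), S(k_10,k_11)) all reduce to 0 modulo the current basis, so we have a Gröbner basis.
Inter-reduce: drop elements whose leading term is divisible by another's, tail-reduce, and make monic.
Reduced Gröbner basis: {a - b**8 - b**6 - b**4 + b**3 - b**2 - b - 1, b**9 - b**8 - b**5 - b**4 + b**3 + b**2 - 1}.

The two bases agree; hence the ideals are identical.

Yes, the ideals are equal.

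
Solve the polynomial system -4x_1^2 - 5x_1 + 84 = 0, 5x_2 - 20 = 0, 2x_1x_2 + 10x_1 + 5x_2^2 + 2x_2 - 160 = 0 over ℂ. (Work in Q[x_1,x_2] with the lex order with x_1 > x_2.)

Compute a lex Gröbner basis by Buchberger's algorithm.
f_1 = -4x_1^2 - 5x_1 + 84, LT = x_1^2.
f_2 = 5x_2 - 20, LT = x_2.
f_3 = 2x_1x_2 + 10x_1 + 5x_2^2 + 2x_2 - 160, LT = x_1x_2.

S(f_1,f_3): lcm = x_1^2x_2. S = -5x_1^2 - 5/2x_1x_2^2 + 1/4x_1x_2 + 80x_1 - 21x_2.
  leading term x_1^2: subtract (5/4)·f_1 from -5x_1^2 - 5/2x_1x_2^2 + 1/4x_1x_2 + 80x_1 - 21x_2 → -5/2x_1x_2^2 + 1/4x_1x_2 + 345/4x_1 - 21x_2 - 105
  leading term x_1x_2^2: subtract (-1/2x_1x_2)·f_2 from -5/2x_1x_2^2 + 1/4x_1x_2 + 345/4x_1 - 21x_2 - 105 → -39/4x_1x_2 + 345/4x_1 - 21x_2 - 105
  leading term x_1x_2: subtract (-39/20x_1)·f_2 from -39/4x_1x_2 + 345/4x_1 - 21x_2 - 105 → 189/4x_1 - 21x_2 - 105
  leading term x_1: no divisor's leading term divides it; move 189/4x_1 to the remainder.
  leading term x_2: subtract (-21/5)·f_2 from -21x_2 - 105 → -189
  leading term 1: no divisor's leading term divides it; move -189 to the remainder.
  remainder 189/4x_1 - 189 ≠ 0; add h_4 = 189/4x_1 - 189 to the basis.

The other S-polynomials (S(f_1,f_2), S(f_2,f_3), S(f_1,h_4), S(f_2,h_4), S(f_3,h_4)) all reduce to 0 modulo the current basis, so we have a Gröbner basis.
Inter-reduce: drop elements whose leading term is divisible by another's, tail-reduce, and make monic.
Reduced Gröbner basis: {x_1 - 4, x_2 - 4}.

Since the basis is lex-ordered, x_2 - 4 is univariate in x_2. Its roots are {4}. Back-substituting each root into the other basis elements fixes the other coordinates.
  x_2 = 4: the earlier basis element becomes x_1 - 4 = 0, giving x_1 = 4 — point (4, 4).

{(4, 4)}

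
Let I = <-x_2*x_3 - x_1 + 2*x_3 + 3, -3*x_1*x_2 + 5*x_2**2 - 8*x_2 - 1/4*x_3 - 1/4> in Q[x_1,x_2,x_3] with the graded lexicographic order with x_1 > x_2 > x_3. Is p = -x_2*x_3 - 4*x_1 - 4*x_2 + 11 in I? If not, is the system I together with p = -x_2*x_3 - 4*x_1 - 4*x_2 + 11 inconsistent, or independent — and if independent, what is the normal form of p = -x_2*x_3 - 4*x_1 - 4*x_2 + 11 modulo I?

First compute the reduced Gröbner basis of I by Buchberger's algorithm.
f_1 = -x_2*x_3 - x_1 + 2*x_3 + 3, LT = x_2*x_3.
f_2 = -3*x_1*x_2 + 5*x_2**2 - 8*x_2 - 1/4*x_3 - 1/4, LT = x_1*x_2.

S(f_1,f_2): lcm = x_1*x_2*x_3. S = 5/3*x_2**2*x_3 + x_1**2 - 2*x_1*x_3 - 8/3*x_2*x_3 - 1/12*x_3**2 - 3*x_1 - 1/12*x_3.
  reduce S modulo (f_1, f_2):
  remainder x_1**2 - 2*x_1*x_3 - 25/9*x_2**2 - 1/12*x_3**2 - 11/3*x_1 + 85/9*x_2 + 25/18*x_3 + 77/36 ≠ 0; add h_3 = x_1**2 - 2*x_1*x_3 - 25/9*x_2**2 - 1/12*x_3**2 - 11/3*x_1 + 85/9*x_2 + 25/18*x_3 + 77/36 to the basis.

The other S-polynomials (S(f_1,h_3), S(f_2,h_3)) all reduce to 0 modulo the current basis, so we have a Gröbner basis.
Inter-reduce: drop elements whose leading term is divisible by another's, tail-reduce, and make monic.
Reduced Gröbner basis: {x_1**2 - 2*x_1*x_3 - 25/9*x_2**2 - 1/12*x_3**2 - 11/3*x_1 + 85/9*x_2 + 25/18*x_3 + 77/36, x_1*x_2 - 5/3*x_2**2 + 8/3*x_2 + 1/12*x_3 + 1/12, x_2*x_3 + x_1 - 2*x_3 - 3}.
Label its elements g_1 = x_1**2 - 2*x_1*x_3 - 25/9*x_2**2 - 1/12*x_3**2 - 11/3*x_1 + 85/9*x_2 + 25/18*x_3 + 77/36, g_2 = x_1*x_2 - 5/3*x_2**2 + 8/3*x_2 + 1/12*x_3 + 1/12, g_3 = x_2*x_3 + x_1 - 2*x_3 - 3.

Reduce p = -x_2*x_3 - 4*x_1 - 4*x_2 + 11 modulo G:
  leading term x_2*x_3: subtract (-1)·g_3 from -x_2*x_3 - 4*x_1 - 4*x_2 + 11 → -3*x_1 - 4*x_2 - 2*x_3 + 8
  leading term x_1: no divisor's leading term divides it; move -3*x_1 to the remainder.
  leading term x_2: no divisor's leading term divides it; move -4*x_2 to the remainder.
  leading term x_3: no divisor's leading term divides it; move -2*x_3 to the remainder.
  leading term 1: no divisor's leading term divides it; move 8 to the remainder.
  normal form = -3*x_1 - 4*x_2 - 2*x_3 + 8.
The normal form is nonzero, so p ∉ I. Since p minus its normal form lies in I, I + (p) = I + (r) where r = -3*x_1 - 4*x_2 - 2*x_3 + 8; decide whether this ideal is the whole ring.
Run Buchberger on G together with r (pairs among the g_i already reduce to 0 since G is a Gröbner basis):
g_1 = x_1**2 - 2*x_1*x_3 - 25/9*x_2**2 - 1/12*x_3**2 - 11/3*x_1 + 85/9*x_2 + 25/18*x_3 + 77/36, LT = x_1**2.
g_2 = x_1*x_2 - 5/3*x_2**2 + 8/3*x_2 + 1/12*x_3 + 1/12, LT = x_1*x_2.
g_3 = x_2*x_3 + x_1 - 2*x_3 - 3, LT = x_2*x_3.
r = -3*x_1 - 4*x_2 - 2*x_3 + 8, LT = x_1.

S(g_1,r): lcm = x_1**2. S = -4/3*x_1*x_2 - 8/3*x_1*x_3 - 25/9*x_2**2 - 1/12*x_3**2 - x_1 + 85/9*x_2 + 25/18*x_3 + 77/36.
  reduce S modulo (g_1, g_2, g_3, r):
  remainder -5*x_2**2 + 61/36*x_3**2 + 515/27*x_2 + 245/54*x_3 + 83/108 ≠ 0; add m_5 = -5*x_2**2 + 61/36*x_3**2 + 515/27*x_2 + 245/54*x_3 + 83/108 to the basis.

S(g_2,r): lcm = x_1*x_2. S = -3*x_2**2 - 2/3*x_2*x_3 + 16/3*x_2 + 1/12*x_3 + 1/12.
  reduce S modulo (g_1, g_2, g_3, r, m_5):
  remainder -61/60*x_3**2 - 7*x_2 - 53/12*x_3 - 3/5 ≠ 0; add m_6 = -61/60*x_3**2 - 7*x_2 - 53/12*x_3 - 3/5 to the basis.

The other S-polynomials (S(g_1,g_2), S(g_1,g_3), S(g_2,g_3), S(g_3,r), S(g_1,m_5), S(g_2,m_5), S(g_3,m_5), S(r,m_5), S(g_1,m_6), S(g_2,m_6), S(g_3,m_6), S(r,m_6), S(m_5,m_6)) all reduce to 0 modulo the current basis, so we have a Gröbner basis.
Inter-reduce: drop elements whose leading term is divisible by another's, tail-reduce, and make monic.
Reduced Gröbner basis: {x_2**2 - 40/27*x_2 + 61/108*x_3 + 5/108, x_2*x_3 - 4/3*x_2 - 8/3*x_3 - 1/3, x_3**2 + 420/61*x_2 + 265/61*x_3 + 36/61, x_1 + 4/3*x_2 + 2/3*x_3 - 8/3}.
The reduced Gröbner basis of I + (p) is {x_2**2 - 40/27*x_2 + 61/108*x_3 + 5/108, x_2*x_3 - 4/3*x_2 - 8/3*x_3 - 1/3, x_3**2 + 420/61*x_2 + 265/61*x_3 + 36/61, x_1 + 4/3*x_2 + 2/3*x_3 - 8/3} ≠ {1}, a proper ideal, so the enlarged system stays consistent: p is independent of I, with normal form -3*x_1 - 4*x_2 - 2*x_3 + 8.

Ideal membership is decidable via reduction modulo a Gröbner basis.

-x_2*x_3 - 4*x_1 - 4*x_2 + 11 is independent of I; its normal form modulo I is -3*x_1 - 4*x_2 - 2*x_3 + 8.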